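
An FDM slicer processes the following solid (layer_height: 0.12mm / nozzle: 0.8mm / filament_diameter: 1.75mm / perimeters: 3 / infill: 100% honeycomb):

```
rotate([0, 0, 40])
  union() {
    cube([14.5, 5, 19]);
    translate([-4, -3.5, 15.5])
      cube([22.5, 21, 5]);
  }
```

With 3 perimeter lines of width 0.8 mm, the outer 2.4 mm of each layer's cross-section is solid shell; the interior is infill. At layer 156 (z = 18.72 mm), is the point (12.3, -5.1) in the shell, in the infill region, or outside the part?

outside

At z = 18.72 mm: the cube is present — its section is the full 14.5×5 rectangle; the cube at (-4, -3.5) (footprint 22.5×21) is included at this height; Merging all regions: the 14.5×5 cube lies entirely inside the 22.5×21 cube at (-4, -3.5), so the union is just the 22.5×21 cube at (-4, -3.5) — 1 connected region; (rotated 40° about Z; rotation is an isometry so areas/perimeters/island counts are preserved). Overall, the cross-section is a single solid region. Undo the 40° rotation: the query point maps to (6.144, -11.813) in the un-rotated model frame. The nearest boundary edge runs (18.50, -3.50)→(-4.00, -3.50); distance from the point to it = 8.31 mm. The point is not inside any of the regions above, so it lies outside the cross-section (8.31 mm from the nearest boundary).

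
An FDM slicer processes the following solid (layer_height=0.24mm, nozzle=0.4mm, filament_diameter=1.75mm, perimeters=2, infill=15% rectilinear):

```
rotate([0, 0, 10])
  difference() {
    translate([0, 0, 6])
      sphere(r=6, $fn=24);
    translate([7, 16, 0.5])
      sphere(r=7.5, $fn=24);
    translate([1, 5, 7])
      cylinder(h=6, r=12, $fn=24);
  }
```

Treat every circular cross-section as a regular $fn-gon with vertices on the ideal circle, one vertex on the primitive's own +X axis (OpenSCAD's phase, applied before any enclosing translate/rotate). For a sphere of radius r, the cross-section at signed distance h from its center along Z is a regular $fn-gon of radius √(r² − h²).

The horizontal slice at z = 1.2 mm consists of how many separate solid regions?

1

At z = 1.2 mm: the r=6 sphere contributes a regular 24-gon of circumradius √(6²−4.8²) = 3.600; the r=7.5 sphere at (7, 16) contributes a regular 24-gon of circumradius √(7.5²−0.7²) = 7.467; the cylinder at (1, 5) is absent (z outside [7, 13]); After the difference (first − rest): starting from the r=6 sphere, the r=7.5 sphere at (7, 16) misses the remaining region (no effect) — 1 connected region; (whole slice rotated 10° about Z — lengths, areas and connectivity unchanged). The result has 1 disconnected region.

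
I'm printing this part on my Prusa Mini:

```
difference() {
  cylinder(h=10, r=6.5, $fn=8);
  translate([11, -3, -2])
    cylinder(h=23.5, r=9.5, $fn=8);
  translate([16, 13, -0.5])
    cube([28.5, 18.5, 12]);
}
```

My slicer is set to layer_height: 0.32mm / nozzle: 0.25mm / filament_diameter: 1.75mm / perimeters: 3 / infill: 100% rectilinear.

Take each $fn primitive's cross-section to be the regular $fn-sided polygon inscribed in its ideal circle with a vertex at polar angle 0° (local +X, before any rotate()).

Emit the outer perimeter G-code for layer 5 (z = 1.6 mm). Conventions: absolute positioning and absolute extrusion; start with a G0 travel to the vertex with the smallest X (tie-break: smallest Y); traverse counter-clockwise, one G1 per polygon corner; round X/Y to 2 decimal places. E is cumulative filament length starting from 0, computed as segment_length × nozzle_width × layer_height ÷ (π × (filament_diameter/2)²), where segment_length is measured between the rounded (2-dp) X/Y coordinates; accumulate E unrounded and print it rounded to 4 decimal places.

G0 X-6.50 Y0.00 Z1.60
G1 X-4.60 Y-4.60 E0.1655
G1 X0.00 Y-6.50 E0.3311
G1 X2.52 Y-5.46 E0.4217
G1 X1.50 Y-3.00 E0.5103
G1 X4.28 Y3.72 E0.7522
G1 X4.86 Y3.96 E0.7731
G1 X4.60 Y4.60 E0.7960
G1 X0.00 Y6.50 E0.9616
G1 X-4.60 Y4.60 E1.1271
G1 X-6.50 Y0.00 E1.2926

At z = 1.6 mm: the cylinder: section is a regular 8-gon, circumradius r=6.5; the r=9.5 cylinder at (11, -3) gives a regular 8-gon of circumradius 9.5 (constant along its height); the 28.5×18.5 cube at (16, 13) contributes its full rectangle; After the difference (first − rest): starting from the r=6.5 cylinder, the r=9.5 cylinder at (11, -3) partially overlaps it — only the 25.59 mm² overlap (of its 255.27 mm²) is removed, clipping the outline; the 28.5×18.5 cube at (16, 13) misses the remaining region (no effect) — 1 connected region. The outline is a single polygon with 10 vertices. Extrusion per mm of travel: 0.25 × 0.32 / (π × 0.875²) = 0.033260. Accumulating E over each segment gives final E = 1.2926.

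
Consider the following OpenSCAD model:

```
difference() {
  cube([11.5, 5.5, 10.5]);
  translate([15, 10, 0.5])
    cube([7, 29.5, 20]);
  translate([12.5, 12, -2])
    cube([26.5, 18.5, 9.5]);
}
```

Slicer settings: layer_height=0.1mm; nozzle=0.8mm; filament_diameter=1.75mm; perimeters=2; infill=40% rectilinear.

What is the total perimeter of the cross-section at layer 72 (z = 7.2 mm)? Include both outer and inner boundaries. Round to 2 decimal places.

34.00 mm

At z = 7.2 mm: the 11.5×5.5 cube contributes its full rectangle (perimeter 34.00 mm); the cube at (15, 10) (footprint 7×29.5) is included at this height (perimeter 73.00 mm); the cube at (12.5, 12) (footprint 26.5×18.5) is included at this height (perimeter 90.00 mm); Subtracting the remaining from the first: starting from the 11.5×5.5 cube, the 7×29.5 cube at (15, 10) misses the remaining region (no effect); the 26.5×18.5 cube at (12.5, 12) misses the remaining region (no effect) — boundary = 34.00 mm. Overall, the cross-section is a single solid region. Total boundary length (outer) = 34.00 mm.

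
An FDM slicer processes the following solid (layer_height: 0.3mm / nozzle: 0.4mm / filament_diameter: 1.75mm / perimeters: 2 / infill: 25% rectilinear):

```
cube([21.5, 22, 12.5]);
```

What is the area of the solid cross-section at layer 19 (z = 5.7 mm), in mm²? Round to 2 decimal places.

At z = 5.7 mm: the cube is present — its section is the full 21.5×22 rectangle (area 473.00 mm²). Overall, the cross-section is a single solid region. Net area = 473.00 mm².

473.00 mm²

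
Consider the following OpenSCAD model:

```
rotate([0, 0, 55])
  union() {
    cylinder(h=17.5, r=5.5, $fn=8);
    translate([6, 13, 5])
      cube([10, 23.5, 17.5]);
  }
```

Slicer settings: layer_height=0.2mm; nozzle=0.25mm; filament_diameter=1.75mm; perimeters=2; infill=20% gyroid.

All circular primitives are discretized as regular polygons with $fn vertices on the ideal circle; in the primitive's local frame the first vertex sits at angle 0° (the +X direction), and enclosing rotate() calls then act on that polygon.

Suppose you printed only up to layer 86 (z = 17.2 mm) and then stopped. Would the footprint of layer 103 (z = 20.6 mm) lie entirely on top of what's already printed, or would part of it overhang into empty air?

Compare the two slices. At z = 17.2: the r=5.5 cylinder gives a regular 8-gon of circumradius 5.5 (constant along its height) (area = (8/2)·5.500²·sin(360°/8) = 85.56 mm²); the 10×23.5 cube at (6, 13) contributes its full rectangle (area 235.00 mm²); Merging all regions: the 2 present regions are separate (no shared area or edge), so areas and boundary lengths simply add and each stays a separate island — area = 320.56 mm²; (whole slice rotated 55° about Z — lengths, areas and connectivity unchanged). At z = 20.6: the cylinder is absent (z outside [0, 17.5]); the 10×23.5 cube at (6, 13) contributes its full rectangle (area 235.00 mm²); Taking the union: only the 10×23.5 cube at (6, 13) is present, so the union is just that shape — area = 235.00 mm²; (rotated 55° about Z; rotation is an isometry so areas/perimeters/island counts are preserved). Checking containment: the cross-section at z = 20.6 is a subset of the cross-section at z = 17.2.

entirely on top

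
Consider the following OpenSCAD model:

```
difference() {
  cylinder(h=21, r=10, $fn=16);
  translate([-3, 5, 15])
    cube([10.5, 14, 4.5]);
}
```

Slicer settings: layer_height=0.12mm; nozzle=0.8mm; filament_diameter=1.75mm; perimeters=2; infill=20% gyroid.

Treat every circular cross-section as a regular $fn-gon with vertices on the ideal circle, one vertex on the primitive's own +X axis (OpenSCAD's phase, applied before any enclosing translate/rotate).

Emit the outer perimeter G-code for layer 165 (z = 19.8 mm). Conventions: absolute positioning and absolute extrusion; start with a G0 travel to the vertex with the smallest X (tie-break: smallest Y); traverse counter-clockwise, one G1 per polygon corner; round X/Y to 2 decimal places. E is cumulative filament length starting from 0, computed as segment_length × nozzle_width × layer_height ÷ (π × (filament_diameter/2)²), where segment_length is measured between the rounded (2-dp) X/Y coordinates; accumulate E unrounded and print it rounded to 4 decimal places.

At z = 19.8 mm: the r=10 cylinder gives a regular 16-gon of circumradius 10 (constant along its height); the cube at (-3, 5) does not reach this height (z outside [15, 19.5]); After the difference (first − rest): none of the subtracted shapes is present at this height, so the r=10 cylinder is unchanged — 1 connected region. The outline is a single polygon with 16 vertices. Extrusion per mm of travel: 0.8 × 0.12 / (π × 0.875²) = 0.039912. Accumulating E over each segment gives final E = 2.4919.

G0 X-10.00 Y0.00 Z19.80
G1 X-9.24 Y-3.83 E0.1558
G1 X-7.07 Y-7.07 E0.3115
G1 X-3.83 Y-9.24 E0.4671
G1 X0.00 Y-10.00 E0.6230
G1 X3.83 Y-9.24 E0.7788
G1 X7.07 Y-7.07 E0.9345
G1 X9.24 Y-3.83 E1.0901
G1 X10.00 Y0.00 E1.2459
G1 X9.24 Y3.83 E1.4018
G1 X7.07 Y7.07 E1.5574
G1 X3.83 Y9.24 E1.7131
G1 X0.00 Y10.00 E1.8689
G1 X-3.83 Y9.24 E2.0247
G1 X-7.07 Y7.07 E2.1804
G1 X-9.24 Y3.83 E2.3360
G1 X-10.00 Y0.00 E2.4919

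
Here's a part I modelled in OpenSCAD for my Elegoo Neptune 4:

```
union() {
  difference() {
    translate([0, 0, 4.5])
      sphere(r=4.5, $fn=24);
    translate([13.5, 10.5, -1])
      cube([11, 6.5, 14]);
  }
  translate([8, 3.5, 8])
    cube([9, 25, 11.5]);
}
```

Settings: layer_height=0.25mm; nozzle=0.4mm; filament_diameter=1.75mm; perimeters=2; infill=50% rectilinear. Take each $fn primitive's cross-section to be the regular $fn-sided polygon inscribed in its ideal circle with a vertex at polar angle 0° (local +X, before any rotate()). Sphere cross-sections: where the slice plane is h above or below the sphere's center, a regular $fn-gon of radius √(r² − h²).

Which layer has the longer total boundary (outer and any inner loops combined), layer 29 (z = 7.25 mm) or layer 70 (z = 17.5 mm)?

Layer 29 (z = 7.25): the r=4.5 sphere contributes a regular 24-gon of circumradius √(4.5²−2.75²) = 3.562 (perimeter = 2·24·3.562·sin(180°/24) = 22.32 mm); the cube at (13.5, 10.5) (footprint 11×6.5) is included at this height (perimeter 35.00 mm); Taking the first minus the rest: starting from the r=4.5 sphere, the 11×6.5 cube at (13.5, 10.5) misses the remaining region (no effect) — boundary = 22.32 mm; the cube at (8, 3.5) is absent (z outside [8, 19.5]); Taking the union: only that combined region is present, so the union is just that shape — boundary = 22.32 mm. So its perimeter = 22.32 mm. Layer 70 (z = 17.5): the sphere is absent (|z−center|=13.000 > r=4.5); the cube at (13.5, 10.5) is not intersected at this z (z outside [-1, 13]); Taking the first minus the rest: the first operand is absent here, so nothing remains; the cube at (8, 3.5) (footprint 9×25) is included at this height (perimeter 68.00 mm); Merging all regions: only the 9×25 cube at (8, 3.5) is present, so the union is just that shape — boundary = 68.00 mm. So its perimeter = 68.00 mm. Layer 70 is larger (68.00 vs 22.32 mm).

layer 70 (z = 17.5 mm)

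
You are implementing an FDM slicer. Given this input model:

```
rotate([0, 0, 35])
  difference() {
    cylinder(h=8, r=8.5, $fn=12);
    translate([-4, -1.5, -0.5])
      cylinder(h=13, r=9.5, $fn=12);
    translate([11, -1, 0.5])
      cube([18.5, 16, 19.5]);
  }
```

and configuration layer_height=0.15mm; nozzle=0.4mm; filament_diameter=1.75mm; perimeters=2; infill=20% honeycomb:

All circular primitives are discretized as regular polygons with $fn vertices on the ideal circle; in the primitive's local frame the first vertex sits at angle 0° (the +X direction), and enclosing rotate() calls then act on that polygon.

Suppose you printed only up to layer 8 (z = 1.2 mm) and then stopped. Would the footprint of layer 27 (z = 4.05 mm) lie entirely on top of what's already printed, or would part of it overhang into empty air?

Compare the two slices. At z = 1.2: the r=8.5 cylinder gives a regular 12-gon of circumradius 8.5 (constant along its height) (area = (12/2)·8.500²·sin(360°/12) = 216.75 mm²); the r=9.5 cylinder at (-4, -1.5) gives a regular 12-gon of circumradius 9.5 (constant along its height) (area = (12/2)·9.500²·sin(360°/12) = 270.75 mm²); the cube at (11, -1) (footprint 18.5×16) is included at this height (area 296.00 mm²); Subtracting the remaining from the first: starting from the r=8.5 cylinder (216.75 mm²), the r=9.5 cylinder at (-4, -1.5) partially overlaps it — only the 167.27 mm² overlap (of its 270.75 mm²) is removed, clipping the outline; the 18.5×16 cube at (11, -1) misses the remaining region (no effect) — area = 49.48 mm²; (rotated 35° about Z; rotation is an isometry so areas/perimeters/island counts are preserved). At z = 4.05: the r=8.5 cylinder gives a regular 12-gon of circumradius 8.5 (constant along its height) (area = (12/2)·8.500²·sin(360°/12) = 216.75 mm²); the r=9.5 cylinder at (-4, -1.5) gives a regular 12-gon of circumradius 9.5 (constant along its height) (area = (12/2)·9.500²·sin(360°/12) = 270.75 mm²); the cube at (11, -1) (footprint 18.5×16) is included at this height (area 296.00 mm²); Subtracting the remaining from the first: starting from the r=8.5 cylinder (216.75 mm²), the r=9.5 cylinder at (-4, -1.5) partially overlaps it — only the 167.27 mm² overlap (of its 270.75 mm²) is removed, clipping the outline; the 18.5×16 cube at (11, -1) misses the remaining region (no effect) — area = 49.48 mm²; (rotated 35° about Z; rotation is an isometry so areas/perimeters/island counts are preserved). Checking containment: the cross-section at z = 4.05 is a subset of the cross-section at z = 1.2.

entirely on top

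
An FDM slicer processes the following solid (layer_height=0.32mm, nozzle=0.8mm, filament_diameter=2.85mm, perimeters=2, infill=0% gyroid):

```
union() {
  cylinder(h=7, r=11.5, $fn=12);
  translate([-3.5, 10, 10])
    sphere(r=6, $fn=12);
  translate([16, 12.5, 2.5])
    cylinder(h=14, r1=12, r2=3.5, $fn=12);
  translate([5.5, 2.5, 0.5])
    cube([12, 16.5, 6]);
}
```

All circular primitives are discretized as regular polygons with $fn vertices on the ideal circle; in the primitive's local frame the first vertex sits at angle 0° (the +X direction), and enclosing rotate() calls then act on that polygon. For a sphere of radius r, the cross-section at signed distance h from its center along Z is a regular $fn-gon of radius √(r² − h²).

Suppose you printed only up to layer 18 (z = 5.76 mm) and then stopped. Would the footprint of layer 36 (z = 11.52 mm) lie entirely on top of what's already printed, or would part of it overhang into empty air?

part overhangs

Compare the two slices. At z = 5.76: the r=11.5 cylinder contributes a regular 12-gon of circumradius 11.5 (area = (12/2)·11.500²·sin(360°/12) = 396.75 mm²); the r=6 sphere at (-3.5, 10) contributes a regular 12-gon of circumradius √(6²−4.24²) = 4.245 (area = (12/2)·4.245²·sin(360°/12) = 54.07 mm²); the cone at (16, 12.5): at t=0.233 of its height the radius interpolates to r₁+(r₂−r₁)t = 10.021, giving a regular 12-gon of that circumradius (area = (12/2)·10.021²·sin(360°/12) = 301.24 mm²); the cube at (5.5, 2.5) (footprint 12×16.5) is included at this height (area 198.00 mm²); Combining (union): the regions partially overlap — summed areas 950.06 mm² minus the doubly-counted overlap 214.67 mm² gives 735.39 mm² — area = 735.39 mm². At z = 11.52: the cylinder is not intersected at this z (z outside [0, 7]); the sphere at (-3.5, 10): section is a regular 12-gon, circumradius = √(r²−h²) = √(6²−1.52²) = 5.804 (area = (12/2)·5.804²·sin(360°/12) = 101.07 mm²); the cone at (16, 12.5): at t=0.644 of its height the radius interpolates to r₁+(r₂−r₁)t = 6.524, giving a regular 12-gon of that circumradius (area = (12/2)·6.524²·sin(360°/12) = 127.67 mm²); the cube at (5.5, 2.5) is absent (z outside [0.5, 6.5]); Combining (union): the 2 present regions are separate (no shared area or edge), so areas and boundary lengths simply add and each stays a separate island — area = 228.74 mm². Checking containment: at z = 11.52 the cross-section extends beyond the z = 5.76 cross-section by about 25.13 mm².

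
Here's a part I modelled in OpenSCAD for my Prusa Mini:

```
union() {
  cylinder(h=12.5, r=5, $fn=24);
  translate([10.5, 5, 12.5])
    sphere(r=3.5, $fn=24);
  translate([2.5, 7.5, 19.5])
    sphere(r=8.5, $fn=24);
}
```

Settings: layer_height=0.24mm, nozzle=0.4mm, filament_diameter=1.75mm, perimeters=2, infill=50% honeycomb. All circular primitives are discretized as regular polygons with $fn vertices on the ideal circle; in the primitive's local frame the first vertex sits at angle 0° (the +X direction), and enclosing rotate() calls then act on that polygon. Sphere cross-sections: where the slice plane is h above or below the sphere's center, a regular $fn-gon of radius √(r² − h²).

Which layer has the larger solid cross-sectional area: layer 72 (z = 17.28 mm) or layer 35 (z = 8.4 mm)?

layer 72 (z = 17.28 mm)

Layer 72 (z = 17.28): the cylinder is not intersected at this z (z outside [0, 12.5]); the sphere at (10.5, 5) is not intersected at this z (|z−center|=4.780 > r=3.5); the r=8.5 sphere at (2.5, 7.5) slices to a regular 24-gon of circumradius 8.205 (√(r²−h²) with h=2.22 from center) (area = (24/2)·8.205²·sin(360°/24) = 209.09 mm²); Taking the union: only the r=8.5 sphere at (2.5, 7.5) is present, so the union is just that shape — area = 209.09 mm². So its area = 209.09 mm². Layer 35 (z = 8.4): the cylinder: section is a regular 24-gon, circumradius r=5 (area = (24/2)·5.000²·sin(360°/24) = 77.65 mm²); the sphere at (10.5, 5) is absent (|z−center|=4.100 > r=3.5); the sphere at (2.5, 7.5) is absent (|z−center|=11.100 > r=8.5); Merging all regions: only the r=5 cylinder is present, so the union is just that shape — area = 77.65 mm². So its area = 77.65 mm². Layer 72 is larger (209.09 vs 77.65 mm²).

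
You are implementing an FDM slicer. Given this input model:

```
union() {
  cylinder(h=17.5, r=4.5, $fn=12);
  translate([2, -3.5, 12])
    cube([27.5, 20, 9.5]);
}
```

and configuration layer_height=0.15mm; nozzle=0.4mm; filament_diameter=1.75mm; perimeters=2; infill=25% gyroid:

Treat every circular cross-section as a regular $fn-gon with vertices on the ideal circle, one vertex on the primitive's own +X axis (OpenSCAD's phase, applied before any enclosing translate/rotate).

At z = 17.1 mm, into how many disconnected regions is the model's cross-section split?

1

At z = 17.1 mm: the r=4.5 cylinder gives a regular 12-gon of circumradius 4.5 (constant along its height); the 27.5×20 cube at (2, -3.5) contributes its full rectangle; Merging all regions: the regions partially overlap (shared area 13.26 mm²), so overlapping operands fuse into one piece — 1 connected region. The result has 1 disconnected region.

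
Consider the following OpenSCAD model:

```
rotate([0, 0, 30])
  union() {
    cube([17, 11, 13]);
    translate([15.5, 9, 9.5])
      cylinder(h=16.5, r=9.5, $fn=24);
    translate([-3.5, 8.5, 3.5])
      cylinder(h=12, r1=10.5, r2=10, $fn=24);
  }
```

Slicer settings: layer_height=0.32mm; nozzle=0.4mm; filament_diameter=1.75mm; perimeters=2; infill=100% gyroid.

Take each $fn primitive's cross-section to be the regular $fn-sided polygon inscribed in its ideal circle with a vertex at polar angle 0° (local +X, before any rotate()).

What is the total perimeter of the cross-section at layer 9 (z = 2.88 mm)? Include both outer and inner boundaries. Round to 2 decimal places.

At z = 2.88 mm: the cube (footprint 17×11) is included at this height (perimeter 56.00 mm); the cylinder at (15.5, 9) is not intersected at this z (z outside [9.5, 26]); the cone at (-3.5, 8.5) is absent (z outside [3.5, 15.5]); Combining (union): only the 17×11 cube is present, so the union is just that shape — boundary = 56.00 mm; (whole slice rotated 30° about Z — lengths, areas and connectivity unchanged). Overall, the cross-section is a single solid region. Total boundary length (outer) = 56.00 mm.

56.00 mm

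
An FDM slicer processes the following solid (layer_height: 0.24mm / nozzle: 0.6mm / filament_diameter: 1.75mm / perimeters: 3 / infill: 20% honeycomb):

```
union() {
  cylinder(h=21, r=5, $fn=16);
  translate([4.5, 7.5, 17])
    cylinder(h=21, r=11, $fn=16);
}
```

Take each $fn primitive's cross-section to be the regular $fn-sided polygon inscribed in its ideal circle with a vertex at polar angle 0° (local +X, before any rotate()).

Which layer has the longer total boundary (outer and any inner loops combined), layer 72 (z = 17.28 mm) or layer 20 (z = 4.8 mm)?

Layer 72 (z = 17.28): the r=5 cylinder contributes a regular 16-gon of circumradius 5 (perimeter = 2·16·5.000·sin(180°/16) = 31.21 mm); the r=11 cylinder at (4.5, 7.5) contributes a regular 16-gon of circumradius 11 (perimeter = 2·16·11.000·sin(180°/16) = 68.67 mm); Taking the union: the regions partially overlap (shared area 55.17 mm²), so the edge portions inside another operand are dropped and the merged outline is re-measured after clipping — boundary = 72.22 mm. So its perimeter = 72.22 mm. Layer 20 (z = 4.8): the cylinder: section is a regular 16-gon, circumradius r=5 (perimeter = 2·16·5.000·sin(180°/16) = 31.21 mm); the cylinder at (4.5, 7.5) is not intersected at this z (z outside [17, 38]); Taking the union: only the r=5 cylinder is present, so the union is just that shape — boundary = 31.21 mm. So its perimeter = 31.21 mm. Layer 72 is larger (72.22 vs 31.21 mm).

layer 72 (z = 17.28 mm)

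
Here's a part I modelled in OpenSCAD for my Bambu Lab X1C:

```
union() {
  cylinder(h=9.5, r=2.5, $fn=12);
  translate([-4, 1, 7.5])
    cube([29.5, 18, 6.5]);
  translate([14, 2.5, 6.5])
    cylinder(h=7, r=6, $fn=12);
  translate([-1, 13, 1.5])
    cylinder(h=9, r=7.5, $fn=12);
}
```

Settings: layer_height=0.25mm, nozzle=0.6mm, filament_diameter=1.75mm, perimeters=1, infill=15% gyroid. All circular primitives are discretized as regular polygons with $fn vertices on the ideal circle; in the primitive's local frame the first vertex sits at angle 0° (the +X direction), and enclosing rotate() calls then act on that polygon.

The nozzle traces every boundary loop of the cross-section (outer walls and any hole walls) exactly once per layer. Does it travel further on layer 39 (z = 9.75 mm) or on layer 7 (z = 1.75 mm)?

layer 39 (z = 9.75 mm)

Layer 39 (z = 9.75): the cylinder is absent (z outside [0, 9.5]); the cube at (-4, 1) is present — its section is the full 29.5×18 rectangle (perimeter 95.00 mm); the r=6 cylinder at (14, 2.5) gives a regular 12-gon of circumradius 6 (constant along its height) (perimeter = 2·12·6.000·sin(180°/12) = 37.27 mm); the r=7.5 cylinder at (-1, 13) gives a regular 12-gon of circumradius 7.5 (constant along its height) (perimeter = 2·12·7.500·sin(180°/12) = 46.59 mm); Merging all regions: the regions partially overlap (shared area 191.20 mm²), so the edge portions inside another operand are dropped and the merged outline is re-measured after clipping — boundary = 104.16 mm. So its perimeter = 104.16 mm. Layer 7 (z = 1.75): the r=2.5 cylinder gives a regular 12-gon of circumradius 2.5 (constant along its height) (perimeter = 2·12·2.500·sin(180°/12) = 15.53 mm); the cube at (-4, 1) is not intersected at this z (z outside [7.5, 14]); the cylinder at (14, 2.5) is absent (z outside [6.5, 13.5]); the cylinder at (-1, 13): section is a regular 12-gon, circumradius r=7.5 (perimeter = 2·12·7.500·sin(180°/12) = 46.59 mm); Taking the union: the 2 present regions are separate (no shared area or edge), so areas and boundary lengths simply add and each stays a separate island — boundary = 62.12 mm. So its perimeter = 62.12 mm. Layer 39 is larger (104.16 vs 62.12 mm).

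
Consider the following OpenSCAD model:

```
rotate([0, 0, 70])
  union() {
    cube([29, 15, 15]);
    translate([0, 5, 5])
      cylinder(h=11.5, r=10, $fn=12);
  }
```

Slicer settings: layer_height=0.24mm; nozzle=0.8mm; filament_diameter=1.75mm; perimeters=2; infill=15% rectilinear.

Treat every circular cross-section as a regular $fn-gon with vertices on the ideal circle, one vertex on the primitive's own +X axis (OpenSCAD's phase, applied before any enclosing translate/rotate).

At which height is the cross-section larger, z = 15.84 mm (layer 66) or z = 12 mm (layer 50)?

layer 50 (z = 12 mm)

Layer 66 (z = 15.84): the cube does not reach this height (z outside [0, 15]); the r=10 cylinder at (0, 5) gives a regular 12-gon of circumradius 10 (constant along its height) (area = (12/2)·10.000²·sin(360°/12) = 300.00 mm²); Taking the union: only the r=10 cylinder at (0, 5) is present, so the union is just that shape — area = 300.00 mm²; (rotated 70° about Z; rotation is an isometry so areas/perimeters/island counts are preserved). So its area = 300.00 mm². Layer 50 (z = 12): the cube (footprint 29×15) is included at this height (area 435.00 mm²); the r=10 cylinder at (0, 5) gives a regular 12-gon of circumradius 10 (constant along its height) (area = (12/2)·10.000²·sin(360°/12) = 300.00 mm²); Merging all regions: the regions partially overlap — summed areas 735.00 mm² minus the doubly-counted overlap 121.65 mm² gives 613.35 mm² — area = 613.35 mm²; (whole slice rotated 70° about Z — lengths, areas and connectivity unchanged). So its area = 613.35 mm². Layer 50 is larger (613.35 vs 300.00 mm²).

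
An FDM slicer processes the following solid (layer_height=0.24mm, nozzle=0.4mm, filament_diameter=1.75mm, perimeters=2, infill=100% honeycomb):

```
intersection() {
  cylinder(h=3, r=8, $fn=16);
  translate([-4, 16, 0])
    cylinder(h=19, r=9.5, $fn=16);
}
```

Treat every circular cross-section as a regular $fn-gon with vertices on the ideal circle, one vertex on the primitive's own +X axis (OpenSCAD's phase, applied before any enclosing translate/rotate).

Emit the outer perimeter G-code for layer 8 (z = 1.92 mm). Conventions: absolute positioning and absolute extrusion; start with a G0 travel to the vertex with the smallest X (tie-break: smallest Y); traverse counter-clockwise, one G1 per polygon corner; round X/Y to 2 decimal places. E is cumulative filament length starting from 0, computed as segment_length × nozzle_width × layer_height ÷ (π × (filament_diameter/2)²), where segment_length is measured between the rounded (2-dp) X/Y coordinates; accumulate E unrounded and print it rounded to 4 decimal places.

At z = 1.92 mm: the cylinder: section is a regular 16-gon, circumradius r=8; the cylinder at (-4, 16): section is a regular 16-gon, circumradius r=9.5; After intersecting: the r=9.5 cylinder at (-4, 16) partially overlaps the r=8 cylinder; clipping to the common part keeps 2.78 mm² — 1 connected region. The outline is a single polygon with 6 vertices. Extrusion per mm of travel: 0.4 × 0.24 / (π × 0.875²) = 0.039912. Accumulating E over each segment gives final E = 0.4168.

G0 X-4.30 Y6.56 Z1.92
G1 X-4.00 Y6.50 E0.0122
G1 X-0.36 Y7.22 E0.1603
G1 X0.62 Y7.88 E0.2075
G1 X0.00 Y8.00 E0.2327
G1 X-3.06 Y7.39 E0.3572
G1 X-4.30 Y6.56 E0.4168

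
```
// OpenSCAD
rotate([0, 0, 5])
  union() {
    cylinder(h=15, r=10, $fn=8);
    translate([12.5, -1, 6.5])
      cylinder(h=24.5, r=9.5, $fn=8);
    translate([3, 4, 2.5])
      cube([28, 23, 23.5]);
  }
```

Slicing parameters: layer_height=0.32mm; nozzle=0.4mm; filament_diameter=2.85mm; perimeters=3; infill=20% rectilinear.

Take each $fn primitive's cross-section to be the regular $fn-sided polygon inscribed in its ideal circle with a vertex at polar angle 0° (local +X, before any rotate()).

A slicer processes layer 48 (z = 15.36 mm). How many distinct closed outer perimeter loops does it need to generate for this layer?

At z = 15.36 mm: the cylinder is absent (z outside [0, 15]); the r=9.5 cylinder at (12.5, -1) gives a regular 8-gon of circumradius 9.5 (constant along its height); the cube at (3, 4) is present — its section is the full 28×23 rectangle; Taking the union: the regions partially overlap (shared area 42.99 mm²), so overlapping operands fuse into one piece — 1 connected region; (whole slice rotated 5° about Z — lengths, areas and connectivity unchanged). The result has 1 disconnected region.

1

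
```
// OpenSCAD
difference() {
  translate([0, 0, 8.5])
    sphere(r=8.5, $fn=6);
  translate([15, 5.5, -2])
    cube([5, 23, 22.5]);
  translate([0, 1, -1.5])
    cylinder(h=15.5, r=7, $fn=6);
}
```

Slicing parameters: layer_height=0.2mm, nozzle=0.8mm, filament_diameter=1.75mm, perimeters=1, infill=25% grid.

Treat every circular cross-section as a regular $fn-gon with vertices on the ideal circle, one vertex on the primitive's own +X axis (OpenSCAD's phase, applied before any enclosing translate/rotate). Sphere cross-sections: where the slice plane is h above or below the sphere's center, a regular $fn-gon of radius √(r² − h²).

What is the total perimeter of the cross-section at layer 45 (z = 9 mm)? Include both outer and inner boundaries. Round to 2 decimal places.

92.91 mm

At z = 9 mm: the r=8.5 sphere contributes a regular 6-gon of circumradius √(8.5²−0.5²) = 8.485 (perimeter = 2·6·8.485·sin(180°/6) = 50.91 mm); the 5×23 cube at (15, 5.5) contributes its full rectangle (perimeter 56.00 mm); the r=7 cylinder at (0, 1) contributes a regular 6-gon of circumradius 7 (perimeter = 2·6·7.000·sin(180°/6) = 42.00 mm); Taking the first minus the rest: starting from the r=8.5 sphere, the 5×23 cube at (15, 5.5) misses the remaining region (no effect); the r=7 cylinder at (0, 1) lies wholly inside it (removes its full 127.31 mm² and its 42.00 mm outline becomes a hole wall) — boundary (outer + 1 inner loop) = 92.91 mm. Overall, the cross-section is one region with 1 hole. Total boundary length (outer + inner) = 92.91 mm.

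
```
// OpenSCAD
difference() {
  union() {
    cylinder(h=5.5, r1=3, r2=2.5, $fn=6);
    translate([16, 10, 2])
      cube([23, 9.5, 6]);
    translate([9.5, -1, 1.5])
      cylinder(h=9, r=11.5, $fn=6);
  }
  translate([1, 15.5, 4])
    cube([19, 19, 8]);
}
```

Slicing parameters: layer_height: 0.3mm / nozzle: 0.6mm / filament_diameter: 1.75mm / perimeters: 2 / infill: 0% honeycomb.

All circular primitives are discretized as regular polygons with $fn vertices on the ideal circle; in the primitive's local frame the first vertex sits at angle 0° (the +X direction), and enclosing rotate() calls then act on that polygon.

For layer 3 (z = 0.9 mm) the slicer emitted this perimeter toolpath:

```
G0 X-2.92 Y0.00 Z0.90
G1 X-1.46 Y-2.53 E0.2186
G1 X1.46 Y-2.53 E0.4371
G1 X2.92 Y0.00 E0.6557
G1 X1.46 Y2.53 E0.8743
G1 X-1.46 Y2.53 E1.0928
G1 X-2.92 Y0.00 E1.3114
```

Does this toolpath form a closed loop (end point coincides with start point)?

Start point (G0): (-2.92, 0.00). End point (last G1): the path returns to the start — closed.

yes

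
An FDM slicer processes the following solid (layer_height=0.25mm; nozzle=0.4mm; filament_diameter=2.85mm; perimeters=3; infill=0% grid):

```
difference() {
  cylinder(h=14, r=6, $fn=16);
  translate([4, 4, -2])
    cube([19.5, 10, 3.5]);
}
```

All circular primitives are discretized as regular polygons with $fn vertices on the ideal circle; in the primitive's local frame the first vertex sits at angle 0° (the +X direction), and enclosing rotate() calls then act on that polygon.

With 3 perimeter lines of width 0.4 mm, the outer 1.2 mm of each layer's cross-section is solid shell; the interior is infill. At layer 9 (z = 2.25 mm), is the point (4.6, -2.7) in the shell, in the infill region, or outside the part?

shell

At z = 2.25 mm: the r=6 cylinder gives a regular 16-gon of circumradius 6 (constant along its height); the cube at (4, 4) does not reach this height (z outside [-2, 1.5]); After the difference (first − rest): none of the subtracted shapes is present at this height, so the r=6 cylinder is unchanged — 1 connected region. Overall, the cross-section is a single solid region. The nearest boundary edge runs (4.24, -4.24)→(5.54, -2.30); distance from the point to it = 0.56 mm. The point is inside the cross-section, 0.56 mm from the nearest boundary — within the 1.2 mm shell band (3 × 0.4).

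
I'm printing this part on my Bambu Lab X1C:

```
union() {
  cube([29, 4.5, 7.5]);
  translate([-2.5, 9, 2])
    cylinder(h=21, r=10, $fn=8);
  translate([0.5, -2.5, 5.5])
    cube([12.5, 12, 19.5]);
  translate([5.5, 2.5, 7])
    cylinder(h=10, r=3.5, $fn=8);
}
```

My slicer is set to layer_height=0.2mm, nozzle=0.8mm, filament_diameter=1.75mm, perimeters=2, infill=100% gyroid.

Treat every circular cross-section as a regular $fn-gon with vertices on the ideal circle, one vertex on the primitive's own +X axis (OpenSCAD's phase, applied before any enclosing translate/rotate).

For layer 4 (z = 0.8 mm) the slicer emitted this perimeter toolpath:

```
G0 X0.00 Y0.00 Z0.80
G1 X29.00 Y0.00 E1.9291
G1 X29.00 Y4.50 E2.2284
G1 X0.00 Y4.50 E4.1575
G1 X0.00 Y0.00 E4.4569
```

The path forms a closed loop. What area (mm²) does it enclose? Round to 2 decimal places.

Apply the shoelace formula to the sequence of (X, Y) vertices; enclosed area = 130.50 mm².

130.50 mm²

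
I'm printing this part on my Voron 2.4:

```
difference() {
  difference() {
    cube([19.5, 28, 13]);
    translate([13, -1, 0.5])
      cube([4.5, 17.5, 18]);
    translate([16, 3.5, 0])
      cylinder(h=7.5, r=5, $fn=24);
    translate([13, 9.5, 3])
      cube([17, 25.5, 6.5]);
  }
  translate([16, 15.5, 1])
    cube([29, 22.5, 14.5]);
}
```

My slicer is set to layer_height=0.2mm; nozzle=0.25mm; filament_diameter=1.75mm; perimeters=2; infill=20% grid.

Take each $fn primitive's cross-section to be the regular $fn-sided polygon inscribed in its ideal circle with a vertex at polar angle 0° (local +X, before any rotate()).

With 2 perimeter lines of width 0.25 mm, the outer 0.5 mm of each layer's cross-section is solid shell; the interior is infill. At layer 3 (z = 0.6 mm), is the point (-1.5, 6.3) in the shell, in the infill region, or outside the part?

At z = 0.6 mm: the 19.5×28 cube contributes its full rectangle; the cube at (13, -1) is present — its section is the full 4.5×17.5 rectangle; the cylinder at (16, 3.5): section is a regular 24-gon, circumradius r=5; the cube at (13, 9.5) is absent (z outside [3, 9.5]); Taking the first minus the rest: starting from the 19.5×28 cube, the 4.5×17.5 cube at (13, -1) partially overlaps it — only the 74.25 mm² overlap (of its 78.75 mm²) is removed, clipping the outline; the r=5 cylinder at (16, 3.5) partially overlaps it — only the 26.27 mm² overlap (of its 77.65 mm²) is removed, clipping the outline — 1 connected region; the cube at (16, 15.5) is not intersected at this z (z outside [1, 15.5]); Subtracting the remaining from the first: none of the subtracted shapes is present at this height, so that combined region is unchanged — 1 connected region. Overall, the cross-section is a single solid region. The nearest boundary edge runs (0.00, 0.00)→(0.00, 28.00); distance from the point to it = 1.50 mm. The point is not inside any of the regions above, so it lies outside the cross-section (1.50 mm from the nearest boundary).

outside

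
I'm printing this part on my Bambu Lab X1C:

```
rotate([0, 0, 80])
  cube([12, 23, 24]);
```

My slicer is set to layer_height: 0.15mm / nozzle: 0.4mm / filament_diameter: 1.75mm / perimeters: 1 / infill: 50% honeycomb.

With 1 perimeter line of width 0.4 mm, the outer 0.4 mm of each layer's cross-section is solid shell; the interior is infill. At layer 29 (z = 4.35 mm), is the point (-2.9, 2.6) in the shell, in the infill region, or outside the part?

infill

At z = 4.35 mm: the cube (footprint 12×23) is included at this height; (whole slice rotated 80° about Z — lengths, areas and connectivity unchanged). Overall, the cross-section is a single solid region. Undo the 80° rotation: the query point maps to (2.057, 3.307) in the un-rotated model frame. The nearest boundary edge runs (0.00, 23.00)→(0.00, 0.00); distance from the point to it = 2.06 mm. The point is inside the cross-section and 2.06 mm from the nearest boundary — more than the 0.4 mm shell width (1 × 0.4), so it's in the infill interior.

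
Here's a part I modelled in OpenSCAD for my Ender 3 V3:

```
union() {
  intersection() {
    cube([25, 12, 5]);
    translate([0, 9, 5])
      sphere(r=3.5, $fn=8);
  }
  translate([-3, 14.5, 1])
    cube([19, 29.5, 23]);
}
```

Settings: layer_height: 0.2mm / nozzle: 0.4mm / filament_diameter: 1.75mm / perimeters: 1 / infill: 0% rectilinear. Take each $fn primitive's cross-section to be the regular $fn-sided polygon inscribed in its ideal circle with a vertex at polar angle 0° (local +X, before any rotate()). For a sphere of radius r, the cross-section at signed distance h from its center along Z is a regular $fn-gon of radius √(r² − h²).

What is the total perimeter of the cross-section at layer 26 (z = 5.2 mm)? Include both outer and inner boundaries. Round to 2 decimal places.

97.00 mm

At z = 5.2 mm: the cube does not reach this height (z outside [0, 5]); the sphere at (0, 9): section is a regular 8-gon, circumradius = √(r²−h²) = √(3.5²−0.2²) = 3.494 (perimeter = 2·8·3.494·sin(180°/8) = 21.40 mm); Keeping only the common overlap: at least one operand is absent at this height, so nothing remains; the 19×29.5 cube at (-3, 14.5) contributes its full rectangle (perimeter 97.00 mm); Merging all regions: only the 19×29.5 cube at (-3, 14.5) is present, so the union is just that shape — boundary = 97.00 mm. Overall, the cross-section is a single solid region. Total boundary length (outer) = 97.00 mm.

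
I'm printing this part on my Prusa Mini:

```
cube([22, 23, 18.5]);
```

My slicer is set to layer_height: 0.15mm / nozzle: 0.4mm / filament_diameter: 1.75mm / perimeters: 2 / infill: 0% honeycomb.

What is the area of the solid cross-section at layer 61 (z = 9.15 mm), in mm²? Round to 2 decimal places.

At z = 9.15 mm: the cube (footprint 22×23) is included at this height (area 506.00 mm²). Overall, the cross-section is a single solid region. Net area = 506.00 mm².

506.00 mm²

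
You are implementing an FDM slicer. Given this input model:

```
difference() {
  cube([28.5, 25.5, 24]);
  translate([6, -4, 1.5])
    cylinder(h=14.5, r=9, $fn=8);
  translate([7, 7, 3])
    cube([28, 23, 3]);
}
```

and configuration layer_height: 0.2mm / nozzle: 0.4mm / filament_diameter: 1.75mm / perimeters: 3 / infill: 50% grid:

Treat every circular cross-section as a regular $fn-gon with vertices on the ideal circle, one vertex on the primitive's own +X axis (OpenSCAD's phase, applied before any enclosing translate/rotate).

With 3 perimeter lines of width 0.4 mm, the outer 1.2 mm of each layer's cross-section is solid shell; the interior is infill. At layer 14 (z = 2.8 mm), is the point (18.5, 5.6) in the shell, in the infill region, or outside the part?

infill

At z = 2.8 mm: the cube (footprint 28.5×25.5) is included at this height; the cylinder at (6, -4): section is a regular 8-gon, circumradius r=9; the cube at (7, 7) is absent (z outside [3, 6]); Taking the first minus the rest: starting from the 28.5×25.5 cube, the r=9 cylinder at (6, -4) partially overlaps it — only the 47.13 mm² overlap (of its 229.10 mm²) is removed, clipping the outline — 1 connected region. Overall, the cross-section is a single solid region. The nearest boundary edge runs (28.50, 0.00)→(13.34, 0.00); distance from the point to it = 5.60 mm. The point is inside the cross-section and 5.60 mm from the nearest boundary — more than the 1.2 mm shell width (3 × 0.4), so it's in the infill interior.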